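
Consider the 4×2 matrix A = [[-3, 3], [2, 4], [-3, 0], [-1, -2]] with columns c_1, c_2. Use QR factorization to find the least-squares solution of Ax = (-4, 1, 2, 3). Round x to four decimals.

q_1 = c_1/‖c_1‖ = (-3, 2, -3, -1)/4.7958 = (-0.6255, 0.4170, -0.6255, -0.2085).
r_{12} = q_1·c_2 = 0.2085.
u_2 = c_2 − 0.2085·q_1 = (3.1304, 3.9130, 0.1304, -1.9565).
‖u_2‖ = 5.3811, so q_2 = (0.5817, 0.7272, 0.0242, -0.3636).
Qᵀb = (1.0426, -2.6421).
Back-substitute: x_2 = -2.6421/5.3811 = -0.4910.
x_1 = (1.0426 − 0.2085·(-0.4910))/4.7958 = 0.2387.

x = (0.2387, -0.4910)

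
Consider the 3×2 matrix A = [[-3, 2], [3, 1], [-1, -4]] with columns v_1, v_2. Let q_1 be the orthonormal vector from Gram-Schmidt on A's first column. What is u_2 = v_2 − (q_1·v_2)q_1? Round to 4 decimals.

u_2 = (2.1579, 0.8421, -3.9474)

v_1 = (-3, 3, -1); ‖v_1‖ = 4.3589, so q_1 = (-0.6882, 0.6882, -0.2294).
q_1·v_2 = (-0.6882)·2 + 0.6882·1 + (-0.2294)·(-4) = 0.2294.
u_2 = v_2 − 0.2294·q_1 = (2.1579, 0.8421, -3.9474).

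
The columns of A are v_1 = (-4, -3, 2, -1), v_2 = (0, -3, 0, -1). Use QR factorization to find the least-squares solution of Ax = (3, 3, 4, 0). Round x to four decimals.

x = (-0.2000, -0.7000)

e_1 = v_1/‖v_1‖ = (-4, -3, 2, -1)/5.4772 = (-0.7303, -0.5477, 0.3651, -0.1826).
r_{12} = e_1·v_2 = 1.8257.
u_2 = v_2 − 1.8257·e_1 = (1.3333, -2.0000, -0.6667, -0.6667).
‖u_2‖ = 2.5820, so e_2 = (0.5164, -0.7746, -0.2582, -0.2582).
Qᵀb = (-2.3735, -1.8074).
Back-substitute: x_2 = -1.8074/2.5820 = -0.7000.
x_1 = (-2.3735 − 1.8257·(-0.7000))/5.4772 = -0.2000.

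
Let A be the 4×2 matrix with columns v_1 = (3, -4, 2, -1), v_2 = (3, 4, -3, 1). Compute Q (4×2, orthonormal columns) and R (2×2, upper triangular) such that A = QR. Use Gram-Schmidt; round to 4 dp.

v_1 = (3, -4, 2, -1); ‖v_1‖ = 5.4772, so q_1 = (0.5477, -0.7303, 0.3651, -0.1826).
q_1·v_2 = 0.5477·3 + (-0.7303)·4 + 0.3651·(-3) + (-0.1826)·1 = -2.5560.
u_2 = v_2 + 2.5560·q_1 = (4.4000, 2.1333, -2.0667, 0.5333).
‖u_2‖ = 5.3354, so q_2 = (0.8247, 0.3998, -0.3873, 0.1000).

Q = [[0.5477, 0.8247], [-0.7303, 0.3998], [0.3651, -0.3873], [-0.1826, 0.1000]], R = [[5.4772, -2.5560], [0.0000, 5.3354]]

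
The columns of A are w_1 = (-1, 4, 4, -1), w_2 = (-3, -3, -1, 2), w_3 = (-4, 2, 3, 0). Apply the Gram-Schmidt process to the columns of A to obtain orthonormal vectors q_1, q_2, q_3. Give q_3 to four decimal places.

q_3 = (-0.4955, 0.2265, -0.5157, -0.6613)

w_1 = (-1, 4, 4, -1); ‖w_1‖ = 5.8310, so q_1 = (-0.1715, 0.6860, 0.6860, -0.1715).
q_1·w_2 = (-0.1715)·(-3) + 0.6860·(-3) + 0.6860·(-1) + (-0.1715)·2 = -2.5725.
u_2 = w_2 + 2.5725·q_1 = (-3.4412, -1.2353, 0.7647, 1.5588).
‖u_2‖ = 4.0475, so q_2 = (-0.8502, -0.3052, 0.1889, 0.3851).
q_1·w_3 = (-0.1715)·(-4) + 0.6860·2 + 0.6860·3 + (-0.1715)·0 = 4.1160; q_2·w_3 = (-0.8502)·(-4) + (-0.3052)·2 + 0.1889·3 + 0.3851·0 = 3.3572.
u_3 = w_3 − 4.1160·q_1 − 3.3572·q_2 = (-0.4399, 0.2011, -0.4578, -0.5871).
‖u_3‖ = 0.8878, so q_3 = (-0.4955, 0.2265, -0.5157, -0.6613).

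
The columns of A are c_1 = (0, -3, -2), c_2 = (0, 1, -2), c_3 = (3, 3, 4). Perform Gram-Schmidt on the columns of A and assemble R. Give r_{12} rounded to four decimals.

r_{12} = 0.2774

e_1 = c_1/‖c_1‖ = (0, -3, -2)/3.6056 = (0.0000, -0.8321, -0.5547).
r_{12} = e_1·c_2 = 0.2774.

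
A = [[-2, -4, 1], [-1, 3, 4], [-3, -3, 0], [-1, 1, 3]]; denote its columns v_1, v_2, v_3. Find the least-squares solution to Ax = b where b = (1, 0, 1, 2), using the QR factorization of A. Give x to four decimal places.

x = (-0.0650, -0.2264, 0.3425)

v_1 = (-2, -1, -3, -1); ‖v_1‖ = 3.8730, so e_1 = (-0.5164, -0.2582, -0.7746, -0.2582).
e_1·v_2 = (-0.5164)·(-4) + (-0.2582)·3 + (-0.7746)·(-3) + (-0.2582)·1 = 3.3566.
u_2 = v_2 − 3.3566·e_1 = (-2.2667, 3.8667, -0.4000, 1.8667).
‖u_2‖ = 4.8717, so e_2 = (-0.4653, 0.7937, -0.0821, 0.3832).
e_1·v_3 = (-0.5164)·1 + (-0.2582)·4 + (-0.7746)·0 + (-0.2582)·3 = -2.3238; e_2·v_3 = (-0.4653)·1 + 0.7937·4 + (-0.0821)·0 + 0.3832·3 = 3.8590.
u_3 = v_3 + 2.3238·e_1 − 3.8590·e_2 = (1.5955, 0.3371, -1.4831, 0.9213).
‖u_3‖ = 2.3891, so e_3 = (0.6678, 0.1411, -0.6208, 0.3856).
Qᵀb = (-1.8074, 0.2190, 0.8183).
Back-substitute: x_3 = 0.8183/2.3891 = 0.3425.
x_2 = (0.2190 − 3.8590·0.3425)/4.8717 = -0.2264.
x_1 = (-1.8074 − 3.3566·(-0.2264) + 2.3238·0.3425)/3.8730 = -0.0650.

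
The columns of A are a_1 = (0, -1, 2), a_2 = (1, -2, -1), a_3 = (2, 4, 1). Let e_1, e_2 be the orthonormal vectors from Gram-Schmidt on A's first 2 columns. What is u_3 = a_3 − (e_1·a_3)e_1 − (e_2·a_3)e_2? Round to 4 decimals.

u_3 = (3.1667, 1.2667, 0.6333)

e_1 = a_1/‖a_1‖ = (0, -1, 2)/2.2361 = (0.0000, -0.4472, 0.8944).
r_{12} = e_1·a_2 = 0.0000.
u_2 = a_2 + 0.0000·e_1 = (1.0000, -2.0000, -1.0000).
‖u_2‖ = 2.4495, so e_2 = (0.4082, -0.8165, -0.4082).
r_{13} = e_1·a_3 = -0.8944; r_{23} = e_2·a_3 = -2.8577.
u_3 = a_3 + 0.8944·e_1 + 2.8577·e_2 = (3.1667, 1.2667, 0.6333).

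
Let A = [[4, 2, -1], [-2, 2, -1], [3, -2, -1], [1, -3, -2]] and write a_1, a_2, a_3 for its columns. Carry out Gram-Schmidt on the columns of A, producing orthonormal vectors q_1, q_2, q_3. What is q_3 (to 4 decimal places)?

a_1 = (4, -2, 3, 1); ‖a_1‖ = 5.4772, so q_1 = (0.7303, -0.3651, 0.5477, 0.1826).
q_1·a_2 = 0.7303·2 + (-0.3651)·2 + 0.5477·(-2) + 0.1826·(-3) = -0.9129.
u_2 = a_2 + 0.9129·q_1 = (2.6667, 1.6667, -1.5000, -2.8333).
‖u_2‖ = 4.4907, so q_2 = (0.5938, 0.3711, -0.3340, -0.6309).
q_1·a_3 = 0.7303·(-1) + (-0.3651)·(-1) + 0.5477·(-1) + 0.1826·(-2) = -1.2780; q_2·a_3 = 0.5938·(-1) + 0.3711·(-1) + (-0.3340)·(-1) + (-0.6309)·(-2) = 0.6309.
u_3 = a_3 + 1.2780·q_1 − 0.6309·q_2 = (-0.4413, -1.7008, -0.0893, -1.3686).
‖u_3‖ = 2.2290, so q_3 = (-0.1980, -0.7630, -0.0400, -0.6140).

q_3 = (-0.1980, -0.7630, -0.0400, -0.6140)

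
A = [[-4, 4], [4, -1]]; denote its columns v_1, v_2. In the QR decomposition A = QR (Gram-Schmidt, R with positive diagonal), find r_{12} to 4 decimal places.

r_{12} = -3.5355

q_1 = v_1/‖v_1‖ = (-4, 4)/5.6569 = (-0.7071, 0.7071).
r_{12} = q_1·v_2 = -3.5355.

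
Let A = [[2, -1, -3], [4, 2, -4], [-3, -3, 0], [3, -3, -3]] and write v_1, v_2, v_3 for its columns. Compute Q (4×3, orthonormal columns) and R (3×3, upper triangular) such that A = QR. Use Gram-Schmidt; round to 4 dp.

Q = [[0.3244, -0.2802, -0.3701], [0.6489, 0.2914, -0.5694], [-0.4867, -0.5380, -0.6311], [0.4867, -0.7397, 0.3749]], R = [[6.1644, 0.9733, -5.0289], [0.0000, 4.6960, 1.8941], [0.0000, 0.0000, 2.2634]]

v_1 = (2, 4, -3, 3); ‖v_1‖ = 6.1644, so e_1 = (0.3244, 0.6489, -0.4867, 0.4867).
e_1·v_2 = 0.3244·(-1) + 0.6489·2 + (-0.4867)·(-3) + 0.4867·(-3) = 0.9733.
u_2 = v_2 − 0.9733·e_1 = (-1.3158, 1.3684, -2.5263, -3.4737).
‖u_2‖ = 4.6960, so e_2 = (-0.2802, 0.2914, -0.5380, -0.7397).
e_1·v_3 = 0.3244·(-3) + 0.6489·(-4) + (-0.4867)·0 + 0.4867·(-3) = -5.0289; e_2·v_3 = (-0.2802)·(-3) + 0.2914·(-4) + (-0.5380)·0 + (-0.7397)·(-3) = 1.8941.
u_3 = v_3 + 5.0289·e_1 − 1.8941·e_2 = (-0.8377, -1.2888, -1.4284, 0.8484).
‖u_3‖ = 2.2634, so e_3 = (-0.3701, -0.5694, -0.6311, 0.3749).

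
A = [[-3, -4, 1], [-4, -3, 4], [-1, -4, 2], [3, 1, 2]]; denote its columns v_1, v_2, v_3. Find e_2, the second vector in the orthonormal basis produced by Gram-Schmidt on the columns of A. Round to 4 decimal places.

v_1 = (-3, -4, -1, 3); ‖v_1‖ = 5.9161, so e_1 = (-0.5071, -0.6761, -0.1690, 0.5071).
e_1·v_2 = (-0.5071)·(-4) + (-0.6761)·(-3) + (-0.1690)·(-4) + 0.5071·1 = 5.2400.
u_2 = v_2 − 5.2400·e_1 = (-1.3429, 0.5429, -3.1143, -1.6571).
‖u_2‖ = 3.8135, so e_2 = (-0.3521, 0.1424, -0.8166, -0.4345).

e_2 = (-0.3521, 0.1424, -0.8166, -0.4345)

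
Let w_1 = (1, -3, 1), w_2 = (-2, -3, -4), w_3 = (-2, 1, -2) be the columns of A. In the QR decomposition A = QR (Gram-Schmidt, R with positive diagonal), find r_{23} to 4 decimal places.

r_{23} = 2.0550

w_1 = (1, -3, 1); ‖w_1‖ = 3.3166, so q_1 = (0.3015, -0.9045, 0.3015).
q_1·w_2 = 0.3015·(-2) + (-0.9045)·(-3) + 0.3015·(-4) = 0.9045.
u_2 = w_2 − 0.9045·q_1 = (-2.2727, -2.1818, -4.2727).
‖u_2‖ = 5.3087, so q_2 = (-0.4281, -0.4110, -0.8049).
r_{23} = q_2·w_3 = 2.0550.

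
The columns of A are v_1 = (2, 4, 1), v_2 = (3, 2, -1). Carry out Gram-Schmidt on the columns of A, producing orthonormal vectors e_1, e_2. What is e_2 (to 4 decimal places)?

v_1 = (2, 4, 1); ‖v_1‖ = 4.5826, so e_1 = (0.4364, 0.8729, 0.2182).
e_1·v_2 = 0.4364·3 + 0.8729·2 + 0.2182·(-1) = 2.8368.
u_2 = v_2 − 2.8368·e_1 = (1.7619, -0.4762, -1.6190).
‖u_2‖ = 2.4398, so e_2 = (0.7222, -0.1952, -0.6636).

e_2 = (0.7222, -0.1952, -0.6636)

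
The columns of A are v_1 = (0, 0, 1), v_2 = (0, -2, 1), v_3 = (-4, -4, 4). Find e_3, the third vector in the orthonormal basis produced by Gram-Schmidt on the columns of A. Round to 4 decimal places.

e_1 = v_1/‖v_1‖ = (0, 0, 1)/1.0000 = (0.0000, 0.0000, 1.0000).
r_{12} = e_1·v_2 = 1.0000.
u_2 = v_2 − 1.0000·e_1 = (0.0000, -2.0000, 0.0000).
‖u_2‖ = 2.0000, so e_2 = (0.0000, -1.0000, 0.0000).
r_{13} = e_1·v_3 = 4.0000; r_{23} = e_2·v_3 = 4.0000.
u_3 = v_3 − 4.0000·e_1 − 4.0000·e_2 = (-4.0000, 0.0000, 0.0000).
‖u_3‖ = 4.0000, so e_3 = (-1.0000, 0.0000, 0.0000).

e_3 = (-1.0000, 0.0000, 0.0000)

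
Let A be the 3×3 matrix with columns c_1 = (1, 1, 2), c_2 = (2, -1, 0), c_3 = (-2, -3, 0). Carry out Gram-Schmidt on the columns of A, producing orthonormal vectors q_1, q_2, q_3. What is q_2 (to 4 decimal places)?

q_2 = (0.8339, -0.5307, -0.1516)

c_1 = (1, 1, 2); ‖c_1‖ = 2.4495, so q_1 = (0.4082, 0.4082, 0.8165).
q_1·c_2 = 0.4082·2 + 0.4082·(-1) + 0.8165·0 = 0.4082.
u_2 = c_2 − 0.4082·q_1 = (1.8333, -1.1667, -0.3333).
‖u_2‖ = 2.1985, so q_2 = (0.8339, -0.5307, -0.1516).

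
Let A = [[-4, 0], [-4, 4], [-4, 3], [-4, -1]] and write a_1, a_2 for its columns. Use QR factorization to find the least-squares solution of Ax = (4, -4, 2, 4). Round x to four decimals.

x = (-0.8824, -1.3529)

e_1 = a_1/‖a_1‖ = (-4, -4, -4, -4)/8.0000 = (-0.5000, -0.5000, -0.5000, -0.5000).
r_{12} = e_1·a_2 = -3.0000.
u_2 = a_2 + 3.0000·e_1 = (-1.5000, 2.5000, 1.5000, -2.5000).
‖u_2‖ = 4.1231, so e_2 = (-0.3638, 0.6063, 0.3638, -0.6063).
Qᵀb = (-3.0000, -5.5783).
Back-substitute: x_2 = -5.5783/4.1231 = -1.3529.
x_1 = (-3.0000 + 3.0000·(-1.3529))/8.0000 = -0.8824.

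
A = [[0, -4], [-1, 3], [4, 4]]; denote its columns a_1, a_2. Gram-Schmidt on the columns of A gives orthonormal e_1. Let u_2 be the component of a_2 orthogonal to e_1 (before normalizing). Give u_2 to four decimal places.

e_1 = a_1/‖a_1‖ = (0, -1, 4)/4.1231 = (0.0000, -0.2425, 0.9701).
r_{12} = e_1·a_2 = 3.1530.
u_2 = a_2 − 3.1530·e_1 = (-4.0000, 3.7647, 0.9412).

u_2 = (-4.0000, 3.7647, 0.9412)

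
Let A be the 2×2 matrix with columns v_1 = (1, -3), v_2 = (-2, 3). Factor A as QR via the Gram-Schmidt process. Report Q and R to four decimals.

Q = [[0.3162, -0.9487], [-0.9487, -0.3162]], R = [[3.1623, -3.4785], [0.0000, 0.9487]]

v_1 = (1, -3); ‖v_1‖ = 3.1623, so e_1 = (0.3162, -0.9487).
e_1·v_2 = 0.3162·(-2) + (-0.9487)·3 = -3.4785.
u_2 = v_2 + 3.4785·e_1 = (-0.9000, -0.3000).
‖u_2‖ = 0.9487, so e_2 = (-0.9487, -0.3162).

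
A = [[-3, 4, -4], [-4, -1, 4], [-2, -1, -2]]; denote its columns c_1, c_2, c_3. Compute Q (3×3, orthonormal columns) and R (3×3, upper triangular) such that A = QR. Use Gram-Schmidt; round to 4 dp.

Q = [[-0.5571, 0.8255, -0.0907], [-0.7428, -0.4464, 0.4990], [-0.3714, -0.3454, -0.8619]], R = [[5.3852, -1.1142, 0.0000], [0.0000, 4.0937, -4.3970], [0.0000, 0.0000, 4.0825]]

c_1 = (-3, -4, -2); ‖c_1‖ = 5.3852, so q_1 = (-0.5571, -0.7428, -0.3714).
q_1·c_2 = (-0.5571)·4 + (-0.7428)·(-1) + (-0.3714)·(-1) = -1.1142.
u_2 = c_2 + 1.1142·q_1 = (3.3793, -1.8276, -1.4138).
‖u_2‖ = 4.0937, so q_2 = (0.8255, -0.4464, -0.3454).
q_1·c_3 = (-0.5571)·(-4) + (-0.7428)·4 + (-0.3714)·(-2) = 0.0000; q_2·c_3 = 0.8255·(-4) + (-0.4464)·4 + (-0.3454)·(-2) = -4.3970.
u_3 = c_3 + 0.0000·q_1 + 4.3970·q_2 = (-0.3704, 2.0370, -3.5185).
‖u_3‖ = 4.0825, so q_3 = (-0.0907, 0.4990, -0.8619).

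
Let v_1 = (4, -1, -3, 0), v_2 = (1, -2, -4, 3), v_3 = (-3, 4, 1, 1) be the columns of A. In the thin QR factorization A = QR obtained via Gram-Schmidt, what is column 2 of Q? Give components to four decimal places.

q_1 = v_1/‖v_1‖ = (4, -1, -3, 0)/5.0990 = (0.7845, -0.1961, -0.5883, 0.0000).
r_{12} = q_1·v_2 = 3.5301.
u_2 = v_2 − 3.5301·q_1 = (-1.7692, -1.3077, -1.9231, 3.0000).
‖u_2‖ = 4.1879, so q_2 = (-0.4225, -0.3123, -0.4592, 0.7164).

q_2 = (-0.4225, -0.3123, -0.4592, 0.7164)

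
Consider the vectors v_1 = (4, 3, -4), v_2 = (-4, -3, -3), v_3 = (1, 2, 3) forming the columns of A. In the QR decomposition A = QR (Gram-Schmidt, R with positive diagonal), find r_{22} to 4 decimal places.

q_1 = v_1/‖v_1‖ = (4, 3, -4)/6.4031 = (0.6247, 0.4685, -0.6247).
r_{12} = q_1·v_2 = -2.0303.
u_2 = v_2 + 2.0303·q_1 = (-2.7317, -2.0488, -4.2683).
r_{22} = ‖u_2‖ = 5.4661.

r_{22} = 5.4661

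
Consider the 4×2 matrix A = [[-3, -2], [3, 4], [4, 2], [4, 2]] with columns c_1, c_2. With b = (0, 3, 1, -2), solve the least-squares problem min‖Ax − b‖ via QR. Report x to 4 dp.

x = (-0.8197, 1.3525)

c_1 = (-3, 3, 4, 4); ‖c_1‖ = 7.0711, so e_1 = (-0.4243, 0.4243, 0.5657, 0.5657).
e_1·c_2 = (-0.4243)·(-2) + 0.4243·4 + 0.5657·2 + 0.5657·2 = 4.8083.
u_2 = c_2 − 4.8083·e_1 = (0.0400, 1.9600, -0.7200, -0.7200).
‖u_2‖ = 2.2091, so e_2 = (0.0181, 0.8873, -0.3259, -0.3259).
Qᵀb = (0.7071, 2.9877).
Back-substitute: x_2 = 2.9877/2.2091 = 1.3525.
x_1 = (0.7071 − 4.8083·1.3525)/7.0711 = -0.8197.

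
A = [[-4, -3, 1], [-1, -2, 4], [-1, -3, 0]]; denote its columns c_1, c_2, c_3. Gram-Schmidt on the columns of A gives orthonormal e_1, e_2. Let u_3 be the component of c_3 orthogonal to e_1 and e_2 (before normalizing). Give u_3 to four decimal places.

u_3 = (-0.3271, 2.9439, -1.6355)

c_1 = (-4, -1, -1); ‖c_1‖ = 4.2426, so e_1 = (-0.9428, -0.2357, -0.2357).
e_1·c_2 = (-0.9428)·(-3) + (-0.2357)·(-2) + (-0.2357)·(-3) = 4.0069.
u_2 = c_2 − 4.0069·e_1 = (0.7778, -1.0556, -2.0556).
‖u_2‖ = 2.4381, so e_2 = (0.3190, -0.4329, -0.8431).
e_1·c_3 = (-0.9428)·1 + (-0.2357)·4 + (-0.2357)·0 = -1.8856; e_2·c_3 = 0.3190·1 + (-0.4329)·4 + (-0.8431)·0 = -1.4127.
u_3 = c_3 + 1.8856·e_1 + 1.4127·e_2 = (-0.3271, 2.9439, -1.6355).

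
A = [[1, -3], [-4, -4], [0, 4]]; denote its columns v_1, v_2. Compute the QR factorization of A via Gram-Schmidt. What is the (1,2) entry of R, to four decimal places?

r_{12} = 3.1530

v_1 = (1, -4, 0); ‖v_1‖ = 4.1231, so q_1 = (0.2425, -0.9701, 0.0000).
r_{12} = q_1·v_2 = 3.1530.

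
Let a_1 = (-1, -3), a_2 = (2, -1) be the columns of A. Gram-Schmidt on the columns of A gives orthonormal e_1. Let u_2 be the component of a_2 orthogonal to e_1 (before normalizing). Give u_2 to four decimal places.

u_2 = (2.1000, -0.7000)

e_1 = a_1/‖a_1‖ = (-1, -3)/3.1623 = (-0.3162, -0.9487).
r_{12} = e_1·a_2 = 0.3162.
u_2 = a_2 − 0.3162·e_1 = (2.1000, -0.7000).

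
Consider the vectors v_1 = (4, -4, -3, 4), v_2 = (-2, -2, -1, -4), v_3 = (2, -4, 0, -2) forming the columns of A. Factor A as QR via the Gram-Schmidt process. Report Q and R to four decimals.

v_1 = (4, -4, -3, 4); ‖v_1‖ = 7.5498, so e_1 = (0.5298, -0.5298, -0.3974, 0.5298).
e_1·v_2 = 0.5298·(-2) + (-0.5298)·(-2) + (-0.3974)·(-1) + 0.5298·(-4) = -1.7219.
u_2 = v_2 + 1.7219·e_1 = (-1.0877, -2.9123, -1.6842, -3.0877).
‖u_2‖ = 4.6942, so e_2 = (-0.2317, -0.6204, -0.3588, -0.6578).
e_1·v_3 = 0.5298·2 + (-0.5298)·(-4) + (-0.3974)·0 + 0.5298·(-2) = 2.1193; e_2·v_3 = (-0.2317)·2 + (-0.6204)·(-4) + (-0.3588)·0 + (-0.6578)·(-2) = 3.3337.
u_3 = v_3 − 2.1193·e_1 − 3.3337·e_2 = (1.6497, -0.8089, 2.0382, -0.9299).
‖u_3‖ = 2.8974, so e_3 = (0.5694, -0.2792, 0.7035, -0.3210).

Q = [[0.5298, -0.2317, 0.5694], [-0.5298, -0.6204, -0.2792], [-0.3974, -0.3588, 0.7035], [0.5298, -0.6578, -0.3210]], R = [[7.5498, -1.7219, 2.1193], [0.0000, 4.6942, 3.3337], [0.0000, 0.0000, 2.8974]]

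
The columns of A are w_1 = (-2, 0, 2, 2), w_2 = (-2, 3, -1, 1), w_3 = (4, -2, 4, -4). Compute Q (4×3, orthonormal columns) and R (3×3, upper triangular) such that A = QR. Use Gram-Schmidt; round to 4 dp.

Q = [[-0.5774, -0.3607, 0.1776], [0.0000, 0.8115, 0.5105], [0.5774, -0.4508, 0.6770], [0.5774, 0.0902, -0.4994]], R = [[3.4641, 1.1547, -2.3094], [0.0000, 3.6968, -5.2297], [0.0000, 0.0000, 4.3951]]

w_1 = (-2, 0, 2, 2); ‖w_1‖ = 3.4641, so e_1 = (-0.5774, 0.0000, 0.5774, 0.5774).
e_1·w_2 = (-0.5774)·(-2) + 0.0000·3 + 0.5774·(-1) + 0.5774·1 = 1.1547.
u_2 = w_2 − 1.1547·e_1 = (-1.3333, 3.0000, -1.6667, 0.3333).
‖u_2‖ = 3.6968, so e_2 = (-0.3607, 0.8115, -0.4508, 0.0902).
e_1·w_3 = (-0.5774)·4 + 0.0000·(-2) + 0.5774·4 + 0.5774·(-4) = -2.3094; e_2·w_3 = (-0.3607)·4 + 0.8115·(-2) + (-0.4508)·4 + 0.0902·(-4) = -5.2297.
u_3 = w_3 + 2.3094·e_1 + 5.2297·e_2 = (0.7805, 2.2439, 2.9756, -2.1951).
‖u_3‖ = 4.3951, so e_3 = (0.1776, 0.5105, 0.6770, -0.4994).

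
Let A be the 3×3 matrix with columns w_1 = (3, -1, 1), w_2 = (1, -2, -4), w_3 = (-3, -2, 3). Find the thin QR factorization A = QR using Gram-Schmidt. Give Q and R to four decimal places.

Q = [[0.9045, 0.1590, -0.3956], [-0.3015, -0.4175, -0.8572], [0.3015, -0.8946, 0.3297]], R = [[3.3166, 0.3015, -1.2060], [0.0000, 4.5726, -2.3261], [0.0000, 0.0000, 3.8903]]

w_1 = (3, -1, 1); ‖w_1‖ = 3.3166, so e_1 = (0.9045, -0.3015, 0.3015).
e_1·w_2 = 0.9045·1 + (-0.3015)·(-2) + 0.3015·(-4) = 0.3015.
u_2 = w_2 − 0.3015·e_1 = (0.7273, -1.9091, -4.0909).
‖u_2‖ = 4.5726, so e_2 = (0.1590, -0.4175, -0.8946).
e_1·w_3 = 0.9045·(-3) + (-0.3015)·(-2) + 0.3015·3 = -1.2060; e_2·w_3 = 0.1590·(-3) + (-0.4175)·(-2) + (-0.8946)·3 = -2.3261.
u_3 = w_3 + 1.2060·e_1 + 2.3261·e_2 = (-1.5391, -3.3348, 1.2826).
‖u_3‖ = 3.8903, so e_3 = (-0.3956, -0.8572, 0.3297).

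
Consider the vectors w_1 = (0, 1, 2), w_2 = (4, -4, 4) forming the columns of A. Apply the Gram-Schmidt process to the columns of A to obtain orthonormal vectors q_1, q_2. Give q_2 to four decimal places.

w_1 = (0, 1, 2); ‖w_1‖ = 2.2361, so q_1 = (0.0000, 0.4472, 0.8944).
q_1·w_2 = 0.0000·4 + 0.4472·(-4) + 0.8944·4 = 1.7889.
u_2 = w_2 − 1.7889·q_1 = (4.0000, -4.8000, 2.4000).
‖u_2‖ = 6.6933, so q_2 = (0.5976, -0.7171, 0.3586).

q_2 = (0.5976, -0.7171, 0.3586)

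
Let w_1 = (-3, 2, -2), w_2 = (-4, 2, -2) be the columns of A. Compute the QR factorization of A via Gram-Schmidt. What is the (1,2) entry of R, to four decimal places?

w_1 = (-3, 2, -2); ‖w_1‖ = 4.1231, so q_1 = (-0.7276, 0.4851, -0.4851).
r_{12} = q_1·w_2 = 4.8507.

r_{12} = 4.8507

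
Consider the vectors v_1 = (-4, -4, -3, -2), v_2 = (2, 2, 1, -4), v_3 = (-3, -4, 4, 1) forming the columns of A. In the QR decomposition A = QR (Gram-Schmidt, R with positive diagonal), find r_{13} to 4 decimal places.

r_{13} = 2.0870

q_1 = v_1/‖v_1‖ = (-4, -4, -3, -2)/6.7082 = (-0.5963, -0.5963, -0.4472, -0.2981).
r_{13} = q_1·v_3 = 2.0870.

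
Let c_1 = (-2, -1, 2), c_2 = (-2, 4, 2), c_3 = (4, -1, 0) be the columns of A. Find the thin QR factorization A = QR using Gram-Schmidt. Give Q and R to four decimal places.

q_1 = c_1/‖c_1‖ = (-2, -1, 2)/3.0000 = (-0.6667, -0.3333, 0.6667).
r_{12} = q_1·c_2 = 1.3333.
u_2 = c_2 − 1.3333·q_1 = (-1.1111, 4.4444, 1.1111).
‖u_2‖ = 4.7140, so q_2 = (-0.2357, 0.9428, 0.2357).
r_{13} = q_1·c_3 = -2.3333; r_{23} = q_2·c_3 = -1.8856.
u_3 = c_3 + 2.3333·q_1 + 1.8856·q_2 = (2.0000, 0.0000, 2.0000).
‖u_3‖ = 2.8284, so q_3 = (0.7071, 0.0000, 0.7071).

Q = [[-0.6667, -0.2357, 0.7071], [-0.3333, 0.9428, 0.0000], [0.6667, 0.2357, 0.7071]], R = [[3.0000, 1.3333, -2.3333], [0.0000, 4.7140, -1.8856], [0.0000, 0.0000, 2.8284]]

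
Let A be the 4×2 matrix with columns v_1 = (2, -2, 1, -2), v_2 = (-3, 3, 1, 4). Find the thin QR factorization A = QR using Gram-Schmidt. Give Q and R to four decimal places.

Q = [[0.5547, -0.0286], [-0.5547, 0.0286], [0.2774, 0.9154], [-0.5547, 0.4005]], R = [[3.6056, -5.2697], [0.0000, 2.6890]]

q_1 = v_1/‖v_1‖ = (2, -2, 1, -2)/3.6056 = (0.5547, -0.5547, 0.2774, -0.5547).
r_{12} = q_1·v_2 = -5.2697.
u_2 = v_2 + 5.2697·q_1 = (-0.0769, 0.0769, 2.4615, 1.0769).
‖u_2‖ = 2.6890, so q_2 = (-0.0286, 0.0286, 0.9154, 0.4005).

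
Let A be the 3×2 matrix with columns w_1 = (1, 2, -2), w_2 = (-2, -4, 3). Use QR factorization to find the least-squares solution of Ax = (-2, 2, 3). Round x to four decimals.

w_1 = (1, 2, -2); ‖w_1‖ = 3.0000, so e_1 = (0.3333, 0.6667, -0.6667).
e_1·w_2 = 0.3333·(-2) + 0.6667·(-4) + (-0.6667)·3 = -5.3333.
u_2 = w_2 + 5.3333·e_1 = (-0.2222, -0.4444, -0.5556).
‖u_2‖ = 0.7454, so e_2 = (-0.2981, -0.5963, -0.7454).
Qᵀb = (-1.3333, -2.8324).
Back-substitute: x_2 = -2.8324/0.7454 = -3.8000.
x_1 = (-1.3333 + 5.3333·(-3.8000))/3.0000 = -7.2000.

x = (-7.2000, -3.8000)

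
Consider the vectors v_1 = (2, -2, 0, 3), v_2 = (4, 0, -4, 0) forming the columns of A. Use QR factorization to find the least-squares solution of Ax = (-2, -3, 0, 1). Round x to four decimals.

v_1 = (2, -2, 0, 3); ‖v_1‖ = 4.1231, so e_1 = (0.4851, -0.4851, 0.0000, 0.7276).
e_1·v_2 = 0.4851·4 + (-0.4851)·0 + 0.0000·(-4) + 0.7276·0 = 1.9403.
u_2 = v_2 − 1.9403·e_1 = (3.0588, 0.9412, -4.0000, -1.4118).
‖u_2‖ = 5.3137, so e_2 = (0.5756, 0.1771, -0.7528, -0.2657).
Qᵀb = (1.2127, -1.9484).
Back-substitute: x_2 = -1.9484/5.3137 = -0.3667.
x_1 = (1.2127 − 1.9403·(-0.3667))/4.1231 = 0.4667.

x = (0.4667, -0.3667)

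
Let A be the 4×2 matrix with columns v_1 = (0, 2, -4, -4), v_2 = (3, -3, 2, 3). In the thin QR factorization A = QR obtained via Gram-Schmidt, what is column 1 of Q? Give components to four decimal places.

q_1 = (0.0000, 0.3333, -0.6667, -0.6667)

q_1 = v_1/‖v_1‖ = (0, 2, -4, -4)/6.0000 = (0.0000, 0.3333, -0.6667, -0.6667).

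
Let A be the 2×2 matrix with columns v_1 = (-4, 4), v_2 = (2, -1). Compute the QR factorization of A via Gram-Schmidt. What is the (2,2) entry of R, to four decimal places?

v_1 = (-4, 4); ‖v_1‖ = 5.6569, so e_1 = (-0.7071, 0.7071).
e_1·v_2 = (-0.7071)·2 + 0.7071·(-1) = -2.1213.
u_2 = v_2 + 2.1213·e_1 = (0.5000, 0.5000).
r_{22} = ‖u_2‖ = 0.7071.

r_{22} = 0.7071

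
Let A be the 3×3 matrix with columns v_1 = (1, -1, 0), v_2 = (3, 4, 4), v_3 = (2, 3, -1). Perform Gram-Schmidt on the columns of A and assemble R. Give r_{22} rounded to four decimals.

r_{22} = 6.3640

e_1 = v_1/‖v_1‖ = (1, -1, 0)/1.4142 = (0.7071, -0.7071, 0.0000).
r_{12} = e_1·v_2 = -0.7071.
u_2 = v_2 + 0.7071·e_1 = (3.5000, 3.5000, 4.0000).
r_{22} = ‖u_2‖ = 6.3640.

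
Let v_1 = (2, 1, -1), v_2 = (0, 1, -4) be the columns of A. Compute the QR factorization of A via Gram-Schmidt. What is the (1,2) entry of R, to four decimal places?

r_{12} = 2.0412

e_1 = v_1/‖v_1‖ = (2, 1, -1)/2.4495 = (0.8165, 0.4082, -0.4082).
r_{12} = e_1·v_2 = 2.0412.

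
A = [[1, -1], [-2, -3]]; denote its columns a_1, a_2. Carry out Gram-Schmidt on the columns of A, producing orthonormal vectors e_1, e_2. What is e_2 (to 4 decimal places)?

a_1 = (1, -2); ‖a_1‖ = 2.2361, so e_1 = (0.4472, -0.8944).
e_1·a_2 = 0.4472·(-1) + (-0.8944)·(-3) = 2.2361.
u_2 = a_2 − 2.2361·e_1 = (-2.0000, -1.0000).
‖u_2‖ = 2.2361, so e_2 = (-0.8944, -0.4472).

e_2 = (-0.8944, -0.4472)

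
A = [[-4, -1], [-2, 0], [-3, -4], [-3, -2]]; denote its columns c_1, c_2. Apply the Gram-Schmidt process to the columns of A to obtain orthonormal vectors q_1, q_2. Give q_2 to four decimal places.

c_1 = (-4, -2, -3, -3); ‖c_1‖ = 6.1644, so q_1 = (-0.6489, -0.3244, -0.4867, -0.4867).
q_1·c_2 = (-0.6489)·(-1) + (-0.3244)·0 + (-0.4867)·(-4) + (-0.4867)·(-2) = 3.5689.
u_2 = c_2 − 3.5689·q_1 = (1.3158, 1.1579, -2.2632, -0.2632).
‖u_2‖ = 2.8746, so q_2 = (0.4577, 0.4028, -0.7873, -0.0915).

q_2 = (0.4577, 0.4028, -0.7873, -0.0915)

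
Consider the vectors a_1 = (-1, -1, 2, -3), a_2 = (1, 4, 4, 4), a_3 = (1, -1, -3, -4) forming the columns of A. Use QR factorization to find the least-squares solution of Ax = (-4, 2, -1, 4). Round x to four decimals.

a_1 = (-1, -1, 2, -3); ‖a_1‖ = 3.8730, so e_1 = (-0.2582, -0.2582, 0.5164, -0.7746).
e_1·a_2 = (-0.2582)·1 + (-0.2582)·4 + 0.5164·4 + (-0.7746)·4 = -2.3238.
u_2 = a_2 + 2.3238·e_1 = (0.4000, 3.4000, 5.2000, 2.2000).
‖u_2‖ = 6.6030, so e_2 = (0.0606, 0.5149, 0.7875, 0.3332).
e_1·a_3 = (-0.2582)·1 + (-0.2582)·(-1) + 0.5164·(-3) + (-0.7746)·(-4) = 1.5492; e_2·a_3 = 0.0606·1 + 0.5149·(-1) + 0.7875·(-3) + 0.3332·(-4) = -4.1496.
u_3 = a_3 − 1.5492·e_1 + 4.1496·e_2 = (1.6514, 1.5367, -0.5321, -1.4174).
‖u_3‖ = 2.7168, so e_3 = (0.6078, 0.5656, -0.1959, -0.5217).
Qᵀb = (-3.0984, 1.3327, -3.1912).
Back-substitute: x_3 = -3.1912/2.7168 = -1.1746.
x_2 = (1.3327 + 4.1496·(-1.1746))/6.6030 = -0.5364.
x_1 = (-3.0984 + 2.3238·(-0.5364) − 1.5492·(-1.1746))/3.8730 = -0.6520.

x = (-0.6520, -0.5364, -1.1746)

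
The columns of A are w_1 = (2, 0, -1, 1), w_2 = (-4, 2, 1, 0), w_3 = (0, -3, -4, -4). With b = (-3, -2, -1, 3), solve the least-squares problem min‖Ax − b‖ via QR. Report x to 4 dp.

w_1 = (2, 0, -1, 1); ‖w_1‖ = 2.4495, so q_1 = (0.8165, 0.0000, -0.4082, 0.4082).
q_1·w_2 = 0.8165·(-4) + 0.0000·2 + (-0.4082)·1 + 0.4082·0 = -3.6742.
u_2 = w_2 + 3.6742·q_1 = (-1.0000, 2.0000, -0.5000, 1.5000).
‖u_2‖ = 2.7386, so q_2 = (-0.3651, 0.7303, -0.1826, 0.5477).
q_1·w_3 = 0.8165·0 + 0.0000·(-3) + (-0.4082)·(-4) + 0.4082·(-4) = 0.0000; q_2·w_3 = (-0.3651)·0 + 0.7303·(-3) + (-0.1826)·(-4) + 0.5477·(-4) = -3.6515.
u_3 = w_3 + 0.0000·q_1 + 3.6515·q_2 = (-1.3333, -0.3333, -4.6667, -2.0000).
‖u_3‖ = 5.2599, so q_3 = (-0.2535, -0.0634, -0.8872, -0.3802).
Qᵀb = (-0.8165, 1.4606, 0.6337).
Back-substitute: x_3 = 0.6337/5.2599 = 0.1205.
x_2 = (1.4606 + 3.6515·0.1205)/2.7386 = 0.6940.
x_1 = (-0.8165 + 3.6742·0.6940 + 0.0000·0.1205)/2.4495 = 0.7076.

x = (0.7076, 0.6940, 0.1205)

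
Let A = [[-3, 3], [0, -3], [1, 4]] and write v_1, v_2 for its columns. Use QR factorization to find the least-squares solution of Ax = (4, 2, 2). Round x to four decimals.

x = (-0.8571, 0.2857)

v_1 = (-3, 0, 1); ‖v_1‖ = 3.1623, so q_1 = (-0.9487, 0.0000, 0.3162).
q_1·v_2 = (-0.9487)·3 + 0.0000·(-3) + 0.3162·4 = -1.5811.
u_2 = v_2 + 1.5811·q_1 = (1.5000, -3.0000, 4.5000).
‖u_2‖ = 5.6125, so q_2 = (0.2673, -0.5345, 0.8018).
Qᵀb = (-3.1623, 1.6036).
Back-substitute: x_2 = 1.6036/5.6125 = 0.2857.
x_1 = (-3.1623 + 1.5811·0.2857)/3.1623 = -0.8571.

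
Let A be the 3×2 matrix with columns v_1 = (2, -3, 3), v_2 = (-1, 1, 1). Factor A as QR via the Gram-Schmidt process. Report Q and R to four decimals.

Q = [[0.4264, -0.4874], [-0.6396, 0.4332], [0.6396, 0.7581]], R = [[4.6904, -0.4264], [0.0000, 1.6787]]

v_1 = (2, -3, 3); ‖v_1‖ = 4.6904, so e_1 = (0.4264, -0.6396, 0.6396).
e_1·v_2 = 0.4264·(-1) + (-0.6396)·1 + 0.6396·1 = -0.4264.
u_2 = v_2 + 0.4264·e_1 = (-0.8182, 0.7273, 1.2727).
‖u_2‖ = 1.6787, so e_2 = (-0.4874, 0.4332, 0.7581).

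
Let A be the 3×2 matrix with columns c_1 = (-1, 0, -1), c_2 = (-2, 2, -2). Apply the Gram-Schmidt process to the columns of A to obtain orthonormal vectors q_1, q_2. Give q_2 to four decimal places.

q_1 = c_1/‖c_1‖ = (-1, 0, -1)/1.4142 = (-0.7071, 0.0000, -0.7071).
r_{12} = q_1·c_2 = 2.8284.
u_2 = c_2 − 2.8284·q_1 = (0.0000, 2.0000, 0.0000).
‖u_2‖ = 2.0000, so q_2 = (0.0000, 1.0000, 0.0000).

q_2 = (0.0000, 1.0000, 0.0000)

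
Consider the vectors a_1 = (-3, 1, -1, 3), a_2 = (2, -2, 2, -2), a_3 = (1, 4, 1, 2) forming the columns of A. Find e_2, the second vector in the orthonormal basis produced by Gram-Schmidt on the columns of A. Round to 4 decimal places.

a_1 = (-3, 1, -1, 3); ‖a_1‖ = 4.4721, so e_1 = (-0.6708, 0.2236, -0.2236, 0.6708).
e_1·a_2 = (-0.6708)·2 + 0.2236·(-2) + (-0.2236)·2 + 0.6708·(-2) = -3.5777.
u_2 = a_2 + 3.5777·e_1 = (-0.4000, -1.2000, 1.2000, 0.4000).
‖u_2‖ = 1.7889, so e_2 = (-0.2236, -0.6708, 0.6708, 0.2236).

e_2 = (-0.2236, -0.6708, 0.6708, 0.2236)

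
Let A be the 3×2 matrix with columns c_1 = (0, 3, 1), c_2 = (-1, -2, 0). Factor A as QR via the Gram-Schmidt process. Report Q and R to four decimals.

Q = [[0.0000, -0.8452], [0.9487, -0.1690], [0.3162, 0.5071]], R = [[3.1623, -1.8974], [0.0000, 1.1832]]

q_1 = c_1/‖c_1‖ = (0, 3, 1)/3.1623 = (0.0000, 0.9487, 0.3162).
r_{12} = q_1·c_2 = -1.8974.
u_2 = c_2 + 1.8974·q_1 = (-1.0000, -0.2000, 0.6000).
‖u_2‖ = 1.1832, so q_2 = (-0.8452, -0.1690, 0.5071).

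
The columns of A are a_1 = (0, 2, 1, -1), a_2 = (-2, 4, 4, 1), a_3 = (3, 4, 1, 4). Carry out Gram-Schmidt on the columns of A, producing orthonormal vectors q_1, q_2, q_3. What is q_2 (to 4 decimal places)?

a_1 = (0, 2, 1, -1); ‖a_1‖ = 2.4495, so q_1 = (0.0000, 0.8165, 0.4082, -0.4082).
q_1·a_2 = 0.0000·(-2) + 0.8165·4 + 0.4082·4 + (-0.4082)·1 = 4.4907.
u_2 = a_2 − 4.4907·q_1 = (-2.0000, 0.3333, 2.1667, 2.8333).
‖u_2‖ = 4.1028, so q_2 = (-0.4875, 0.0812, 0.5281, 0.6906).

q_2 = (-0.4875, 0.0812, 0.5281, 0.6906)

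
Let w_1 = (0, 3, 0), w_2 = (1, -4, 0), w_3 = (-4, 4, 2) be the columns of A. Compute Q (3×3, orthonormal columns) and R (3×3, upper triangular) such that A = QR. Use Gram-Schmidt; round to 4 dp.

w_1 = (0, 3, 0); ‖w_1‖ = 3.0000, so e_1 = (0.0000, 1.0000, 0.0000).
e_1·w_2 = 0.0000·1 + 1.0000·(-4) + 0.0000·0 = -4.0000.
u_2 = w_2 + 4.0000·e_1 = (1.0000, 0.0000, 0.0000).
‖u_2‖ = 1.0000, so e_2 = (1.0000, 0.0000, 0.0000).
e_1·w_3 = 0.0000·(-4) + 1.0000·4 + 0.0000·2 = 4.0000; e_2·w_3 = 1.0000·(-4) + 0.0000·4 + 0.0000·2 = -4.0000.
u_3 = w_3 − 4.0000·e_1 + 4.0000·e_2 = (0.0000, 0.0000, 2.0000).
‖u_3‖ = 2.0000, so e_3 = (0.0000, 0.0000, 1.0000).

Q = [[0.0000, 1.0000, 0.0000], [1.0000, 0.0000, 0.0000], [0.0000, 0.0000, 1.0000]], R = [[3.0000, -4.0000, 4.0000], [0.0000, 1.0000, -4.0000], [0.0000, 0.0000, 2.0000]]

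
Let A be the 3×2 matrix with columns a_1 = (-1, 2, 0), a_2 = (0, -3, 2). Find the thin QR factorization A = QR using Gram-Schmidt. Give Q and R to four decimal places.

Q = [[-0.4472, -0.4983], [0.8944, -0.2491], [0.0000, 0.8305]], R = [[2.2361, -2.6833], [0.0000, 2.4083]]

a_1 = (-1, 2, 0); ‖a_1‖ = 2.2361, so e_1 = (-0.4472, 0.8944, 0.0000).
e_1·a_2 = (-0.4472)·0 + 0.8944·(-3) + 0.0000·2 = -2.6833.
u_2 = a_2 + 2.6833·e_1 = (-1.2000, -0.6000, 2.0000).
‖u_2‖ = 2.4083, so e_2 = (-0.4983, -0.2491, 0.8305).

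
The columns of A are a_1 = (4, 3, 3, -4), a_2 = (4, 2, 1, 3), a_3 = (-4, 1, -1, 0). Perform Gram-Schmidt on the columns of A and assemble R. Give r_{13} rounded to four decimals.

a_1 = (4, 3, 3, -4); ‖a_1‖ = 7.0711, so q_1 = (0.5657, 0.4243, 0.4243, -0.5657).
r_{13} = q_1·a_3 = -2.2627.

r_{13} = -2.2627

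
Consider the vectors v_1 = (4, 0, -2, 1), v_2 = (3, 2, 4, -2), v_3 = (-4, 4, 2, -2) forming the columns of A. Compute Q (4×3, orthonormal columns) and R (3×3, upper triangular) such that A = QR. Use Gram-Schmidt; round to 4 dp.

v_1 = (4, 0, -2, 1); ‖v_1‖ = 4.5826, so e_1 = (0.8729, 0.0000, -0.4364, 0.2182).
e_1·v_2 = 0.8729·3 + 0.0000·2 + (-0.4364)·4 + 0.2182·(-2) = 0.4364.
u_2 = v_2 − 0.4364·e_1 = (2.6190, 2.0000, 4.1905, -2.0952).
‖u_2‖ = 5.7280, so e_2 = (0.4572, 0.3492, 0.7316, -0.3658).
e_1·v_3 = 0.8729·(-4) + 0.0000·4 + (-0.4364)·2 + 0.2182·(-2) = -4.8008; e_2·v_3 = 0.4572·(-4) + 0.3492·4 + 0.7316·2 + (-0.3658)·(-2) = 1.7624.
u_3 = v_3 + 4.8008·e_1 − 1.7624·e_2 = (-0.6154, 3.3846, -1.3846, -0.3077).
‖u_3‖ = 3.7210, so e_3 = (-0.1654, 0.9096, -0.3721, -0.0827).

Q = [[0.8729, 0.4572, -0.1654], [0.0000, 0.3492, 0.9096], [-0.4364, 0.7316, -0.3721], [0.2182, -0.3658, -0.0827]], R = [[4.5826, 0.4364, -4.8008], [0.0000, 5.7280, 1.7624], [0.0000, 0.0000, 3.7210]]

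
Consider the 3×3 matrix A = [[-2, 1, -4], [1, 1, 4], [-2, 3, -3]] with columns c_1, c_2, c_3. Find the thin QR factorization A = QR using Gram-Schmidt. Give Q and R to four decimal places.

q_1 = c_1/‖c_1‖ = (-2, 1, -2)/3.0000 = (-0.6667, 0.3333, -0.6667).
r_{12} = q_1·c_2 = -2.3333.
u_2 = c_2 + 2.3333·q_1 = (-0.5556, 1.7778, 1.4444).
‖u_2‖ = 2.3570, so q_2 = (-0.2357, 0.7542, 0.6128).
r_{13} = q_1·c_3 = 6.0000; r_{23} = q_2·c_3 = 2.1213.
u_3 = c_3 − 6.0000·q_1 − 2.1213·q_2 = (0.5000, 0.4000, -0.3000).
‖u_3‖ = 0.7071, so q_3 = (0.7071, 0.5657, -0.4243).

Q = [[-0.6667, -0.2357, 0.7071], [0.3333, 0.7542, 0.5657], [-0.6667, 0.6128, -0.4243]], R = [[3.0000, -2.3333, 6.0000], [0.0000, 2.3570, 2.1213], [0.0000, 0.0000, 0.7071]]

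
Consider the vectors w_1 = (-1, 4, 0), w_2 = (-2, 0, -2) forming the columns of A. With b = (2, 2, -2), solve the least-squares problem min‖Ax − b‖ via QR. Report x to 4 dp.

x = (0.3636, -0.0909)

w_1 = (-1, 4, 0); ‖w_1‖ = 4.1231, so e_1 = (-0.2425, 0.9701, 0.0000).
e_1·w_2 = (-0.2425)·(-2) + 0.9701·0 + 0.0000·(-2) = 0.4851.
u_2 = w_2 − 0.4851·e_1 = (-1.8824, -0.4706, -2.0000).
‖u_2‖ = 2.7865, so e_2 = (-0.6755, -0.1689, -0.7177).
Qᵀb = (1.4552, -0.2533).
Back-substitute: x_2 = -0.2533/2.7865 = -0.0909.
x_1 = (1.4552 − 0.4851·(-0.0909))/4.1231 = 0.3636.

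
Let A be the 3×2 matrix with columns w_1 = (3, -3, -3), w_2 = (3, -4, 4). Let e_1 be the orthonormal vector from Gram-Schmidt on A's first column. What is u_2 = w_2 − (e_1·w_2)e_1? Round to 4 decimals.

u_2 = (2.0000, -3.0000, 5.0000)

e_1 = w_1/‖w_1‖ = (3, -3, -3)/5.1962 = (0.5774, -0.5774, -0.5774).
r_{12} = e_1·w_2 = 1.7321.
u_2 = w_2 − 1.7321·e_1 = (2.0000, -3.0000, 5.0000).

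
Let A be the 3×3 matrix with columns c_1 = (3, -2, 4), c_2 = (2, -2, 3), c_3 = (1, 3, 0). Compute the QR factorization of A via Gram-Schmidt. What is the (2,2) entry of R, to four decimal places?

r_{22} = 0.5571

e_1 = c_1/‖c_1‖ = (3, -2, 4)/5.3852 = (0.5571, -0.3714, 0.7428).
r_{12} = e_1·c_2 = 4.0853.
u_2 = c_2 − 4.0853·e_1 = (-0.2759, -0.4828, -0.0345).
r_{22} = ‖u_2‖ = 0.5571.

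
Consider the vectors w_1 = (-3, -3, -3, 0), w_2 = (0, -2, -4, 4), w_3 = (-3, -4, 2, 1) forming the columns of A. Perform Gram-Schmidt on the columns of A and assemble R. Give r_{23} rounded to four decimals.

w_1 = (-3, -3, -3, 0); ‖w_1‖ = 5.1962, so e_1 = (-0.5774, -0.5774, -0.5774, 0.0000).
e_1·w_2 = (-0.5774)·0 + (-0.5774)·(-2) + (-0.5774)·(-4) + 0.0000·4 = 3.4641.
u_2 = w_2 − 3.4641·e_1 = (2.0000, 0.0000, -2.0000, 4.0000).
‖u_2‖ = 4.8990, so e_2 = (0.4082, 0.0000, -0.4082, 0.8165).
r_{23} = e_2·w_3 = -1.2247.

r_{23} = -1.2247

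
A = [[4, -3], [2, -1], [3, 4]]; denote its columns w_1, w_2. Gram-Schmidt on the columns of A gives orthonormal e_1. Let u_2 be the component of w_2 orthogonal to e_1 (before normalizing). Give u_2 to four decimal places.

w_1 = (4, 2, 3); ‖w_1‖ = 5.3852, so e_1 = (0.7428, 0.3714, 0.5571).
e_1·w_2 = 0.7428·(-3) + 0.3714·(-1) + 0.5571·4 = -0.3714.
u_2 = w_2 + 0.3714·e_1 = (-2.7241, -0.8621, 4.2069).

u_2 = (-2.7241, -0.8621, 4.2069)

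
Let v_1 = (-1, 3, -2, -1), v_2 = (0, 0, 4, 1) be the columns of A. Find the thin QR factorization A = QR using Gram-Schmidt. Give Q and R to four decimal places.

Q = [[-0.2582, -0.1762], [0.7746, 0.5285], [-0.5164, 0.8221], [-0.2582, 0.1174]], R = [[3.8730, -2.3238], [0.0000, 3.4059]]

v_1 = (-1, 3, -2, -1); ‖v_1‖ = 3.8730, so q_1 = (-0.2582, 0.7746, -0.5164, -0.2582).
q_1·v_2 = (-0.2582)·0 + 0.7746·0 + (-0.5164)·4 + (-0.2582)·1 = -2.3238.
u_2 = v_2 + 2.3238·q_1 = (-0.6000, 1.8000, 2.8000, 0.4000).
‖u_2‖ = 3.4059, so q_2 = (-0.1762, 0.5285, 0.8221, 0.1174).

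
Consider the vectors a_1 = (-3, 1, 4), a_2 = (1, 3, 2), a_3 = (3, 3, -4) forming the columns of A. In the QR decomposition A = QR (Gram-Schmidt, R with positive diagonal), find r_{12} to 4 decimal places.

r_{12} = 1.5689

e_1 = a_1/‖a_1‖ = (-3, 1, 4)/5.0990 = (-0.5883, 0.1961, 0.7845).
r_{12} = e_1·a_2 = 1.5689.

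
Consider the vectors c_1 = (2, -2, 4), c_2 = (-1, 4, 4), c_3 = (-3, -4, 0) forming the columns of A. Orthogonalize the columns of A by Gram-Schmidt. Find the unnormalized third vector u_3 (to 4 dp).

c_1 = (2, -2, 4); ‖c_1‖ = 4.8990, so e_1 = (0.4082, -0.4082, 0.8165).
e_1·c_2 = 0.4082·(-1) + (-0.4082)·4 + 0.8165·4 = 1.2247.
u_2 = c_2 − 1.2247·e_1 = (-1.5000, 4.5000, 3.0000).
‖u_2‖ = 5.6125, so e_2 = (-0.2673, 0.8018, 0.5345).
e_1·c_3 = 0.4082·(-3) + (-0.4082)·(-4) + 0.8165·0 = 0.4082; e_2·c_3 = (-0.2673)·(-3) + 0.8018·(-4) + 0.5345·0 = -2.4054.
u_3 = c_3 − 0.4082·e_1 + 2.4054·e_2 = (-3.8095, -1.9048, 0.9524).

u_3 = (-3.8095, -1.9048, 0.9524)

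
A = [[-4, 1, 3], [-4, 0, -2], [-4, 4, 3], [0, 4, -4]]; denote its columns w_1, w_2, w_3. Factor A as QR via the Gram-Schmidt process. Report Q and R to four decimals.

Q = [[-0.5774, -0.1342, 0.2652], [-0.5774, -0.3356, -0.6999], [-0.5774, 0.4698, 0.4346], [0.0000, 0.8054, -0.5009]], R = [[6.9282, -2.8868, -2.3094], [0.0000, 4.9666, -1.5437], [0.0000, 0.0000, 5.5031]]

w_1 = (-4, -4, -4, 0); ‖w_1‖ = 6.9282, so e_1 = (-0.5774, -0.5774, -0.5774, 0.0000).
e_1·w_2 = (-0.5774)·1 + (-0.5774)·0 + (-0.5774)·4 + 0.0000·4 = -2.8868.
u_2 = w_2 + 2.8868·e_1 = (-0.6667, -1.6667, 2.3333, 4.0000).
‖u_2‖ = 4.9666, so e_2 = (-0.1342, -0.3356, 0.4698, 0.8054).
e_1·w_3 = (-0.5774)·3 + (-0.5774)·(-2) + (-0.5774)·3 + 0.0000·(-4) = -2.3094; e_2·w_3 = (-0.1342)·3 + (-0.3356)·(-2) + 0.4698·3 + 0.8054·(-4) = -1.5437.
u_3 = w_3 + 2.3094·e_1 + 1.5437·e_2 = (1.4595, -3.8514, 2.3919, -2.7568).
‖u_3‖ = 5.5031, so e_3 = (0.2652, -0.6999, 0.4346, -0.5009).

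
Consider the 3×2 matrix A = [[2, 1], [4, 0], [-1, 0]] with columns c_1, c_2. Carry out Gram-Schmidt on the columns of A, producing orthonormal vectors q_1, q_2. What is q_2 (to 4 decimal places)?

q_2 = (0.8997, -0.4234, 0.1059)

c_1 = (2, 4, -1); ‖c_1‖ = 4.5826, so q_1 = (0.4364, 0.8729, -0.2182).
q_1·c_2 = 0.4364·1 + 0.8729·0 + (-0.2182)·0 = 0.4364.
u_2 = c_2 − 0.4364·q_1 = (0.8095, -0.3810, 0.0952).
‖u_2‖ = 0.8997, so q_2 = (0.8997, -0.4234, 0.1059).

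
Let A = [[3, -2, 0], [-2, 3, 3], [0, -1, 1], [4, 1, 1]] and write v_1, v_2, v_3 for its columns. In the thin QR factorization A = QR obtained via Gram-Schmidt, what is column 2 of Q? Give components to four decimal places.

q_1 = v_1/‖v_1‖ = (3, -2, 0, 4)/5.3852 = (0.5571, -0.3714, 0.0000, 0.7428).
r_{12} = q_1·v_2 = -1.4856.
u_2 = v_2 + 1.4856·q_1 = (-1.1724, 2.4483, -1.0000, 2.1034).
‖u_2‖ = 3.5767, so q_2 = (-0.3278, 0.6845, -0.2796, 0.5881).

q_2 = (-0.3278, 0.6845, -0.2796, 0.5881)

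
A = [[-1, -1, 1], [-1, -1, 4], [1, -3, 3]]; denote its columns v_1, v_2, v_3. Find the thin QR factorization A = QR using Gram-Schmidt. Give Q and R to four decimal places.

v_1 = (-1, -1, 1); ‖v_1‖ = 1.7321, so q_1 = (-0.5774, -0.5774, 0.5774).
q_1·v_2 = (-0.5774)·(-1) + (-0.5774)·(-1) + 0.5774·(-3) = -0.5774.
u_2 = v_2 + 0.5774·q_1 = (-1.3333, -1.3333, -2.6667).
‖u_2‖ = 3.2660, so q_2 = (-0.4082, -0.4082, -0.8165).
q_1·v_3 = (-0.5774)·1 + (-0.5774)·4 + 0.5774·3 = -1.1547; q_2·v_3 = (-0.4082)·1 + (-0.4082)·4 + (-0.8165)·3 = -4.4907.
u_3 = v_3 + 1.1547·q_1 + 4.4907·q_2 = (-1.5000, 1.5000, 0.0000).
‖u_3‖ = 2.1213, so q_3 = (-0.7071, 0.7071, 0.0000).

Q = [[-0.5774, -0.4082, -0.7071], [-0.5774, -0.4082, 0.7071], [0.5774, -0.8165, 0.0000]], R = [[1.7321, -0.5774, -1.1547], [0.0000, 3.2660, -4.4907], [0.0000, 0.0000, 2.1213]]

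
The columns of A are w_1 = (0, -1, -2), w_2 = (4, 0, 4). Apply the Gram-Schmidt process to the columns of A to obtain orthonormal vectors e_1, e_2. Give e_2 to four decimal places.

e_1 = w_1/‖w_1‖ = (0, -1, -2)/2.2361 = (0.0000, -0.4472, -0.8944).
r_{12} = e_1·w_2 = -3.5777.
u_2 = w_2 + 3.5777·e_1 = (4.0000, -1.6000, 0.8000).
‖u_2‖ = 4.3818, so e_2 = (0.9129, -0.3651, 0.1826).

e_2 = (0.9129, -0.3651, 0.1826)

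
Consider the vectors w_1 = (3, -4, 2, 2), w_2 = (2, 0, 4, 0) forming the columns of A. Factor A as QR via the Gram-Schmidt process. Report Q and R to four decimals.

Q = [[0.5222, 0.1940], [-0.6963, 0.4526], [0.3482, 0.8405], [0.3482, -0.2263]], R = [[5.7446, 2.4371], [0.0000, 3.7497]]

w_1 = (3, -4, 2, 2); ‖w_1‖ = 5.7446, so q_1 = (0.5222, -0.6963, 0.3482, 0.3482).
q_1·w_2 = 0.5222·2 + (-0.6963)·0 + 0.3482·4 + 0.3482·0 = 2.4371.
u_2 = w_2 − 2.4371·q_1 = (0.7273, 1.6970, 3.1515, -0.8485).
‖u_2‖ = 3.7497, so q_2 = (0.1940, 0.4526, 0.8405, -0.2263).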